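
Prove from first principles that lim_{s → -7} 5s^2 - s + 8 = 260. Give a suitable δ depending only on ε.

Let ε > 0 be given. We want δ > 0 such that 0 < |s + 7| < δ implies |(5s^2 - s + 8) − 260| < ε.
(5s^2 - s + 8) − 260 = 5s^2 - s - 252 = (s + 7)(5s - 36).
So |(5s^2 - s + 8) − 260| = |s + 7|·|5s - 36|.
Assume first that |s + 7| < 1, so |s| < 8. Then |5s - 36| ≤ 5·8 + 36 = 76.
Hence |(5s^2 - s + 8) − 260| ≤ 76|s + 7| < ε provided |s + 7| < ε/76.
Take δ = min(1, ε/76). Then 0 < |s + 7| < δ gives both |s + 7| < 1 and |s + 7| < ε/76, so |(5s^2 - s + 8) − 260| < ε.

δ = min(1, ε/76)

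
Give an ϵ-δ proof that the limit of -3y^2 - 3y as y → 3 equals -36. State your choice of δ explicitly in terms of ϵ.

δ = min(1, ϵ/24)

Suppose ϵ > 0. We want δ > 0 such that 0 < |y − 3| < δ implies |(-3y^2 - 3y) + 36| < ϵ.
(-3y^2 - 3y) + 36 = -3y^2 - 3y + 36 = (y − 3)(-3y - 12).
So |(-3y^2 - 3y) + 36| = |y − 3|·|-3y - 12|.
Require δ ≤ 1. Then |y − 3| < 1 gives |y| < 4, and by the triangle inequality |-3y - 12| ≤ 3·4 + 12 = 24.
Hence |(-3y^2 - 3y) + 36| ≤ 24|y − 3| < ϵ provided |y − 3| < ϵ/24.
Take δ = min(1, ϵ/24). Then 0 < |y − 3| < δ gives both |y − 3| < 1 and |y − 3| < ϵ/24, so |(-3y^2 - 3y) + 36| < ϵ.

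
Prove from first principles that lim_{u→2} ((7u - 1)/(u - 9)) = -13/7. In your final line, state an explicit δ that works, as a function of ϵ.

δ = min(7/2, (49/124)ϵ)

Let ϵ > 0. We want δ > 0 with 0 < |u − 2| < δ ⇒ |(7u - 1)/(u - 9) + 13/7| < ϵ.
Combining over a common denominator, (7u - 1)/(u - 9) + 13/7 = [(7u - 1)·(-7) − 13·(u - 9)] / [(-7)·(u - 9)] = -62(u − 2) / ((-7)(u - 9)).
So |(7u - 1)/(u - 9) + 13/7| = 62|u − 2| / (7·|u − 9|).
Restrict δ ≤ 7/2. Then |u − 2| < 7/2 gives |u − 9| = |(u − 2) + (-7)| ≥ 7 − 7/2 = 7/2.
Hence |(7u - 1)/(u - 9) + 13/7| < 62|u − 2|/(7·(7/2)) = (124/49)|u − 2|, which is < ϵ once |u − 2| < (49/124)ϵ.
Take δ = min(7/2, (49/124)ϵ). Then 0 < |u − 2| < δ forces both bounds, so |(7u - 1)/(u - 9) + 13/7| < ϵ.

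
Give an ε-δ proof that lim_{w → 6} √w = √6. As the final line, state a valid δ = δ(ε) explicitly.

Let ε > 0. We want δ > 0 such that 0 < |w − 6| < δ implies |√w − √6| < ε.
Multiplying by the conjugate, |√w − √6| = |w − 6|/(√w + √6).
Restrict δ ≤ 6 so that |w − 6| < 6 forces w > 0, and then √w + √6 > √6.
Hence |√w − √6| < |w − 6|/√6, which is < ε once |w − 6| < √6·ε.
Take δ = min(6, √6·ε). If 0 < |w − 6| < δ then w > 0 and |√w − √6| < |w − 6|/√6 < ε.

δ = min(6, √6·ε)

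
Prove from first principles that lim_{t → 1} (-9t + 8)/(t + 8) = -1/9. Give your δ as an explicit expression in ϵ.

Suppose ϵ > 0. We want δ > 0 with 0 < |t − 1| < δ ⇒ |(-9t + 8)/(t + 8) + 1/9| < ϵ.
Combining over a common denominator, (-9t + 8)/(t + 8) + 1/9 = [(-9t + 8)·9 − (-1)·(t + 8)] / [9·(t + 8)] = -80(t − 1) / (9(t + 8)).
So |(-9t + 8)/(t + 8) + 1/9| = 80|t − 1| / (9·|t + 8|).
Require δ ≤ 9/2, so |t + 8| ≥ |9| − |t − 1| > 9 − 9/2 = 9/2.
Hence |(-9t + 8)/(t + 8) + 1/9| < 80|t − 1|/(9·(9/2)) = (160/81)|t − 1|, which is < ϵ once |t − 1| < (81/160)ϵ.
Take δ = min(9/2, (81/160)ϵ). Then 0 < |t − 1| < δ forces both bounds, so |(-9t + 8)/(t + 8) + 1/9| < ϵ.

δ = min(9/2, (81/160)ϵ)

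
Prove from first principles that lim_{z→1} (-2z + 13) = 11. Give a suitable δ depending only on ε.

δ = ε/2

Let ε > 0 be given. We need δ > 0 so that 0 < |z − 1| < δ implies |(-2z + 13) − 11| < ε.
Since (-2z + 13) − 11 = -2(z − 1), we have |(-2z + 13) − 11| = 2|z − 1|.
So 2|z − 1| < ε exactly when |z − 1| < ε/2.
Take δ = ε/2. If 0 < |z − 1| < δ then |(-2z + 13) − 11| = 2|z − 1| < 2·(ε/2) = ε.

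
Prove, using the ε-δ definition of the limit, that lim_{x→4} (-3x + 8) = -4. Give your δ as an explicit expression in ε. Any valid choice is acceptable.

Fix ε > 0. We need δ > 0 so that 0 < |x − 4| < δ implies |(-3x + 8) + 4| < ε.
|(-3x + 8) + 4| = |-3x + 12| = 3|x − 4|.
Thus it suffices that |x − 4| < ε/3.
Take δ = ε/3. If 0 < |x − 4| < δ then |(-3x + 8) + 4| = 3|x − 4| < 3·(ε/3) = ε.

δ = ε/3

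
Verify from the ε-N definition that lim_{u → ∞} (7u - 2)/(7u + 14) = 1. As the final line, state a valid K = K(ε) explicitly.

Let ε > 0. We seek K > 0 such that u > K implies |(7u - 2)/(7u + 14) − 1| < ε.
(7u - 2)/(7u + 14) − 1 = (7(7u - 2) − 7(7u + 14)) / (7(7u + 14)) = -112/(7(7u + 14)).
For u > 0 we have 7u + 14 > 7u, so |(7u - 2)/(7u + 14) − 1| = 112/(7(7u + 14)) < 112/(7·7u) = (16/7)/u.
Thus |(7u - 2)/(7u + 14) − 1| < ε whenever u > (16/7)/ε.
Take K = (16/7)/ε. If u > K then |(7u - 2)/(7u + 14) − 1| < (16/7)/u < ε.

K = (16/7)/ε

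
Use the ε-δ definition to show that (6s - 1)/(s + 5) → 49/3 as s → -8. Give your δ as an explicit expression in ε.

Let ε > 0 be given. We want δ > 0 with 0 < |s + 8| < δ ⇒ |(6s - 1)/(s + 5) − (49/3)| < ε.
Combining over a common denominator, (6s - 1)/(s + 5) − (49/3) = [(6s - 1)·(-3) − (-49)·(s + 5)] / [(-3)·(s + 5)] = 31(s + 8) / ((-3)(s + 5)).
So |(6s - 1)/(s + 5) − (49/3)| = 31|s + 8| / (3·|s + 5|).
Require δ ≤ 3/2, so |s + 5| ≥ |-3| − |s + 8| > 3 − 3/2 = 3/2.
Hence |(6s - 1)/(s + 5) − (49/3)| < 31|s + 8|/(3·(3/2)) = (62/9)|s + 8|, which is < ε once |s + 8| < (9/62)ε.
Take δ = min(3/2, (9/62)ε). Then 0 < |s + 8| < δ forces both bounds, so |(6s - 1)/(s + 5) − (49/3)| < ε.

δ = min(3/2, (9/62)ε)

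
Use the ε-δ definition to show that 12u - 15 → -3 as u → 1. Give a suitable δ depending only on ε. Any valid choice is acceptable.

Let ε > 0. We need δ > 0 so that 0 < |u − 1| < δ implies |(12u - 15) + 3| < ε.
|(12u - 15) + 3| = |12u - 12| = 12|u − 1|.
Thus it suffices that |u − 1| < ε/12.
Choosing δ = ε/12 gives |(12u - 15) + 3| = 12|u − 1| < ε whenever |u − 1| < δ.

δ = ε/12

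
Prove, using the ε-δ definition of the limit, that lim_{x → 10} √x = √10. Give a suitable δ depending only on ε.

Suppose ε > 0. We want δ > 0 such that 0 < |x − 10| < δ implies |√x − √10| < ε.
Multiplying by the conjugate, |√x − √10| = |x − 10|/(√x + √10).
Restrict δ ≤ 10 so that |x − 10| < 10 forces x > 0, and then √x + √10 > √10.
Hence |√x − √10| < |x − 10|/√10, which is < ε once |x − 10| < √10·ε.
Take δ = min(10, √10·ε). If 0 < |x − 10| < δ then x > 0 and |√x − √10| < |x − 10|/√10 < ε.

δ = min(10, √10·ε)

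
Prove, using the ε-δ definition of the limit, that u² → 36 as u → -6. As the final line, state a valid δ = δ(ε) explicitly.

δ = min(2, ε/14)

Let ε > 0 be given. We seek δ > 0 with 0 < |u + 6| < δ ⇒ |u² − 36| < ε.
Factor: u² − 36 = (u + 6)(u - 6), so |u² − 36| = |u + 6|·|u - 6|.
Restrict δ ≤ 2. Then |u + 6| < 2 gives |u| < 8, so by the triangle inequality |u - 6| ≤ 8 + 6 = 14.
Hence |u² − 36| ≤ 14|u + 6|, which is < ε once |u + 6| < ε/14.
Take δ = min(2, ε/14). If 0 < |u + 6| < δ then both bounds hold and |u² − 36| ≤ 14|u + 6| < 14·(ε/14) = ε.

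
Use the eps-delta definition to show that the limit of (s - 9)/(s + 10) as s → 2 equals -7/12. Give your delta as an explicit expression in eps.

Let eps > 0 be given. We want delta > 0 with 0 < |s − 2| < delta ⇒ |(s - 9)/(s + 10) + 7/12| < eps.
Combining over a common denominator, (s - 9)/(s + 10) + 7/12 = [(s - 9)·12 − (-7)·(s + 10)] / [12·(s + 10)] = 19(s − 2) / (12(s + 10)).
So |(s - 9)/(s + 10) + 7/12| = 19|s − 2| / (12·|s + 10|).
Restrict delta ≤ 6. Then |s − 2| < 6 gives |s + 10| = |(s − 2) + 12| ≥ 12 − 6 = 6.
Hence |(s - 9)/(s + 10) + 7/12| < 19|s − 2|/(12·6) = (19/72)|s − 2|, which is < eps once |s − 2| < (72/19)eps.
Take delta = min(6, (72/19)eps). Then 0 < |s − 2| < delta forces both bounds, so |(s - 9)/(s + 10) + 7/12| < eps.

delta = min(6, (72/19)eps)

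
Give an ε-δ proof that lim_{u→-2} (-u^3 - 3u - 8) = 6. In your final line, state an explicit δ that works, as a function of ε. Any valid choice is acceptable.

Suppose ε > 0. We want δ > 0 such that 0 < |u + 2| < δ implies |(-u^3 - 3u - 8) − 6| < ε.
(-u^3 - 3u - 8) − 6 = -u^3 - 3u - 14 = (u + 2)(-u^2 + 2u - 7).
So |(-u^3 - 3u - 8) − 6| = |u + 2|·|-u^2 + 2u - 7|.
Require δ ≤ 2. Then |u + 2| < 2 gives |u| < 4, and by the triangle inequality |-u^2 + 2u - 7| ≤ 4^2 + 2·4 + 7 = 31.
Hence |(-u^3 - 3u - 8) − 6| ≤ 31|u + 2| < ε provided |u + 2| < ε/31.
Choosing δ = min(2, ε/31) ensures both conditions, hence |(-u^3 - 3u - 8) − 6| < ε.

δ = min(2, ε/31)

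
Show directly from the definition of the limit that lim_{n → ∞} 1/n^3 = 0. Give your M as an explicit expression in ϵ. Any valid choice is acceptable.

M = (1/ϵ)^{1/3}

Fix ϵ > 0. For n ≥ 1, |1/n^3 − 0| = 1/n^3.
1/n^3 < ϵ ⇔ n^3 > 1/ϵ ⇔ n > (1/ϵ)^{1/3}.
Take M = (1/ϵ)^{1/3}. Then n > M implies 1/n^3 < ϵ.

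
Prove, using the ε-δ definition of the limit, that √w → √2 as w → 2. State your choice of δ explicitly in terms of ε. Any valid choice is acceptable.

δ = min(2, √2·ε)

Let ε > 0 be given. We want δ > 0 such that 0 < |w − 2| < δ implies |√w − √2| < ε.
Multiplying by the conjugate, |√w − √2| = |w − 2|/(√w + √2).
Restrict δ ≤ 2 so that |w − 2| < 2 forces w > 0, and then √w + √2 > √2.
Hence |√w − √2| < |w − 2|/√2, which is < ε once |w − 2| < √2·ε.
Take δ = min(2, √2·ε). If 0 < |w − 2| < δ then w > 0 and |√w − √2| < |w − 2|/√2 < ε.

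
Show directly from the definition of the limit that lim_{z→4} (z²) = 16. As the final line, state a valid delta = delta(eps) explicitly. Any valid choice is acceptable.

delta = min(1, eps/9)

Let eps > 0. We seek delta > 0 with 0 < |z − 4| < delta ⇒ |z² − 16| < eps.
Factor: z² − 16 = (z − 4)(z + 4), so |z² − 16| = |z − 4|·|z + 4|.
Impose delta ≤ 1 so that |z| < 5; then |z + 4| ≤ 9.
Hence |z² − 16| ≤ 9|z − 4|, which is < eps once |z − 4| < eps/9.
Take delta = min(1, eps/9). If 0 < |z − 4| < delta then both bounds hold and |z² − 16| ≤ 9|z − 4| < 9·(eps/9) = eps.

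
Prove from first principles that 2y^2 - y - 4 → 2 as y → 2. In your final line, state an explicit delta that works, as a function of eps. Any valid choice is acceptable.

Let eps > 0 be given. We want delta > 0 such that 0 < |y − 2| < delta implies |(2y^2 - y - 4) − 2| < eps.
(2y^2 - y - 4) − 2 = 2y^2 - y - 6 = (y − 2)(2y + 3).
So |(2y^2 - y - 4) − 2| = |y − 2|·|2y + 3|.
Assume first that |y − 2| < 2, so |y| < 4. Then |2y + 3| ≤ 2·4 + 3 = 11.
Hence |(2y^2 - y - 4) − 2| ≤ 11|y − 2| < eps provided |y − 2| < eps/11.
Take delta = min(2, eps/11). Then 0 < |y − 2| < delta gives both |y − 2| < 2 and |y − 2| < eps/11, so |(2y^2 - y - 4) − 2| < eps.

delta = min(2, eps/11)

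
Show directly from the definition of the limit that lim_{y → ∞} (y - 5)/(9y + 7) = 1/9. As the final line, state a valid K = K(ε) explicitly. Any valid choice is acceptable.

Let ε > 0 be given. We seek K > 0 such that y > K implies |(y - 5)/(9y + 7) − (1/9)| < ε.
(y - 5)/(9y + 7) − (1/9) = (9(y - 5) − (9y + 7)) / (9(9y + 7)) = -52/(9(9y + 7)).
For y > 0 we have 9y + 7 > 9y, so |(y - 5)/(9y + 7) − (1/9)| = 52/(9(9y + 7)) < 52/(9·9y) = (52/81)/y.
Thus |(y - 5)/(9y + 7) − (1/9)| < ε whenever y > (52/81)/ε.
Take K = (52/81)/ε. If y > K then |(y - 5)/(9y + 7) − (1/9)| < (52/81)/y < ε.

K = (52/81)/ε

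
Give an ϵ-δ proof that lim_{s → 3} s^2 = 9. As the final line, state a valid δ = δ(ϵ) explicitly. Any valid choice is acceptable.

δ = min(2, ϵ/8)

Let ϵ > 0 be given. We seek δ > 0 with 0 < |s − 3| < δ ⇒ |s^2 − 9| < ϵ.
Factor: s^2 − 9 = (s − 3)(s + 3), so |s^2 − 9| = |s − 3|·|s + 3|.
Restrict δ ≤ 2. Then |s − 3| < 2 gives |s| < 5, so by the triangle inequality |s + 3| ≤ 5 + 3 = 8.
Hence |s^2 − 9| ≤ 8|s − 3|, which is < ϵ once |s − 3| < ϵ/8.
Take δ = min(2, ϵ/8). If 0 < |s − 3| < δ then both bounds hold and |s^2 − 9| ≤ 8|s − 3| < 8·(ϵ/8) = ϵ.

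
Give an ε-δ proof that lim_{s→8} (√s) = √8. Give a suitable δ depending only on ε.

δ = min(8, √8·ε)

Let ε > 0. We want δ > 0 such that 0 < |s − 8| < δ implies |√s − √8| < ε.
Rationalise: √s − √8 = (s − 8)/(√s + √8), so |√s − √8| = |s − 8|/(√s + √8).
Restrict δ ≤ 8 so that |s − 8| < 8 forces s > 0, and then √s + √8 > √8.
Hence |√s − √8| < |s − 8|/√8, which is < ε once |s − 8| < √8·ε.
Take δ = min(8, √8·ε). If 0 < |s − 8| < δ then s > 0 and |√s − √8| < |s − 8|/√8 < ε.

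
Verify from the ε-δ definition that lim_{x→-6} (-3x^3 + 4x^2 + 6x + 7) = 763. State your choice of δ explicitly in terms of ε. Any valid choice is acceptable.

Let ε > 0. We want δ > 0 such that 0 < |x + 6| < δ implies |(-3x^3 + 4x^2 + 6x + 7) − 763| < ε.
(-3x^3 + 4x^2 + 6x + 7) − 763 = -3x^3 + 4x^2 + 6x - 756 = (x + 6)(-3x^2 + 22x - 126).
So |(-3x^3 + 4x^2 + 6x + 7) − 763| = |x + 6|·|-3x^2 + 22x - 126|.
Require δ ≤ 1. Then |x + 6| < 1 gives |x| < 7, and by the triangle inequality |-3x^2 + 22x - 126| ≤ 3·7^2 + 22·7 + 126 = 427.
Hence |(-3x^3 + 4x^2 + 6x + 7) − 763| ≤ 427|x + 6| < ε provided |x + 6| < ε/427.
Take δ = min(1, ε/427). Then 0 < |x + 6| < δ gives both |x + 6| < 1 and |x + 6| < ε/427, so |(-3x^3 + 4x^2 + 6x + 7) − 763| < ε.

δ = min(1, ε/427)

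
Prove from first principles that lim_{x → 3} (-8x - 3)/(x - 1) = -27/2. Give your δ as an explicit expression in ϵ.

Let ϵ > 0 be given. We want δ > 0 with 0 < |x − 3| < δ ⇒ |(-8x - 3)/(x - 1) + 27/2| < ϵ.
Combining over a common denominator, (-8x - 3)/(x - 1) + 27/2 = [(-8x - 3)·2 − (-27)·(x - 1)] / [2·(x - 1)] = 11(x − 3) / (2(x - 1)).
So |(-8x - 3)/(x - 1) + 27/2| = 11|x − 3| / (2·|x − 1|).
Restrict δ ≤ 1. Then |x − 3| < 1 gives |x − 1| = |(x − 3) + 2| ≥ 2 − 1 = 1.
Hence |(-8x - 3)/(x - 1) + 27/2| < 11|x − 3|/(2·1) = (11/2)|x − 3|, which is < ϵ once |x − 3| < (2/11)ϵ.
Take δ = min(1, (2/11)ϵ). Then 0 < |x − 3| < δ forces both bounds, so |(-8x - 3)/(x - 1) + 27/2| < ϵ.

δ = min(1, (2/11)ϵ)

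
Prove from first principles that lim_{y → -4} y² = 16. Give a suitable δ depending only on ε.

Let ε > 0. We seek δ > 0 with 0 < |y + 4| < δ ⇒ |y² − 16| < ε.
Factor: y² − 16 = (y + 4)(y - 4), so |y² − 16| = |y + 4|·|y - 4|.
Restrict δ ≤ 1. Then |y + 4| < 1 gives |y| < 5, so by the triangle inequality |y - 4| ≤ 5 + 4 = 9.
Hence |y² − 16| ≤ 9|y + 4|, which is < ε once |y + 4| < ε/9.
Take δ = min(1, ε/9). If 0 < |y + 4| < δ then both bounds hold and |y² − 16| ≤ 9|y + 4| < 9·(ε/9) = ε.

δ = min(1, ε/9)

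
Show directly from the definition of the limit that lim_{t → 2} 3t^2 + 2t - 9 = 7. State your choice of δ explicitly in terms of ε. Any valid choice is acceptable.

δ = min(2, ε/20)

Let ε > 0. We want δ > 0 such that 0 < |t − 2| < δ implies |(3t^2 + 2t - 9) − 7| < ε.
(3t^2 + 2t - 9) − 7 = 3t^2 + 2t - 16 = (t − 2)(3t + 8).
So |(3t^2 + 2t - 9) − 7| = |t − 2|·|3t + 8|.
Assume first that |t − 2| < 2, so |t| < 4. Then |3t + 8| ≤ 3·4 + 8 = 20.
Hence |(3t^2 + 2t - 9) − 7| ≤ 20|t − 2| < ε provided |t − 2| < ε/20.
Take δ = min(2, ε/20). Then 0 < |t − 2| < δ gives both |t − 2| < 2 and |t − 2| < ε/20, so |(3t^2 + 2t - 9) − 7| < ε.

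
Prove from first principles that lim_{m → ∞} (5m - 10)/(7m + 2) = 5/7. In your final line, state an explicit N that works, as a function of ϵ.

N = (80/49)/ϵ

Let ϵ > 0 be given. For m ≥ 1, |(5m - 10)/(7m + 2) − (5/7)| = |-80|/(7(7m + 2)) = 80/(7(7m + 2)).
Since 7m + 2 ≥ 7m for m ≥ 1, this is ≤ 80/(7·7m) = (80/49)/m.
So |(5m - 10)/(7m + 2) − (5/7)| < ϵ whenever m > (80/49)/ϵ.
Take N = (80/49)/ϵ. If m > N then |(5m - 10)/(7m + 2) − (5/7)| ≤ (80/49)/m < ϵ.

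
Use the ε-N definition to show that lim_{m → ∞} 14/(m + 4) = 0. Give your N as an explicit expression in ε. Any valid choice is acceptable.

Let ε > 0 be given. For m ≥ 1, |14/(m + 4) − 0| = 14/(m + 4) ≤ 14/m.
We need 14/m < ε, i.e. m > 14/ε.
Take N = 14/ε. If m > N then |14/(m + 4)| ≤ 14/m < ε.

N = 14/ε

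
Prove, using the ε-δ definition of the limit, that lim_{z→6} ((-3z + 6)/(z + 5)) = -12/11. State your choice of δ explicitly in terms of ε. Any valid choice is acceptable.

δ = min(11/2, (121/42)ε)

Fix ε > 0. We want δ > 0 with 0 < |z − 6| < δ ⇒ |(-3z + 6)/(z + 5) + 12/11| < ε.
Combining over a common denominator, (-3z + 6)/(z + 5) + 12/11 = [(-3z + 6)·11 − (-12)·(z + 5)] / [11·(z + 5)] = -21(z − 6) / (11(z + 5)).
So |(-3z + 6)/(z + 5) + 12/11| = 21|z − 6| / (11·|z + 5|).
Require δ ≤ 11/2, so |z + 5| ≥ |11| − |z − 6| > 11 − 11/2 = 11/2.
Hence |(-3z + 6)/(z + 5) + 12/11| < 21|z − 6|/(11·(11/2)) = (42/121)|z − 6|, which is < ε once |z − 6| < (121/42)ε.
Take δ = min(11/2, (121/42)ε). Then 0 < |z − 6| < δ forces both bounds, so |(-3z + 6)/(z + 5) + 12/11| < ε.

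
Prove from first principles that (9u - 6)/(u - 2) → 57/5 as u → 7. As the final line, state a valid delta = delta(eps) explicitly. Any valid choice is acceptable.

Suppose eps > 0. We want delta > 0 with 0 < |u − 7| < delta ⇒ |(9u - 6)/(u - 2) − (57/5)| < eps.
Combining over a common denominator, (9u - 6)/(u - 2) − (57/5) = [(9u - 6)·5 − 57·(u - 2)] / [5·(u - 2)] = -12(u − 7) / (5(u - 2)).
So |(9u - 6)/(u - 2) − (57/5)| = 12|u − 7| / (5·|u − 2|).
Require delta ≤ 5/2, so |u − 2| ≥ |5| − |u − 7| > 5 − 5/2 = 5/2.
Hence |(9u - 6)/(u - 2) − (57/5)| < 12|u − 7|/(5·(5/2)) = (24/25)|u − 7|, which is < eps once |u − 7| < (25/24)eps.
Take delta = min(5/2, (25/24)eps). Then 0 < |u − 7| < delta forces both bounds, so |(9u - 6)/(u - 2) − (57/5)| < eps.

delta = min(5/2, (25/24)eps)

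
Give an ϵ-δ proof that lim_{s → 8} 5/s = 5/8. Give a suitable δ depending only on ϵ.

δ = min(4, (32/5)ϵ)

Let ϵ > 0 be given. We seek δ > 0 such that 0 < |s − 8| < δ implies |5/s − (5/8)| < ϵ.
|5/s − (5/8)| = 5·|8 − s|/(8·|s|) = 5|s − 8|/(8|s|).
Restrict δ ≤ 4. Then |s − 8| < 4 gives |s| > 4, so 8|s| > 32.
Then |5/s − (5/8)| < 5|s − 8|/32, which is < ϵ when |s − 8| < (32/5)ϵ.
Take δ = min(4, (32/5)ϵ). Then 0 < |s − 8| < δ gives both |s − 8| < 4 and |s − 8| < (32/5)ϵ, so |5/s − (5/8)| < ϵ.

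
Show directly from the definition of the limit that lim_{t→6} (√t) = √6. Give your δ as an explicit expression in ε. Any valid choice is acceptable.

δ = min(6, √6·ε)

Let ε > 0 be given. We want δ > 0 such that 0 < |t − 6| < δ implies |√t − √6| < ε.
Rationalise: √t − √6 = (t − 6)/(√t + √6), so |√t − √6| = |t − 6|/(√t + √6).
Restrict δ ≤ 6 so that |t − 6| < 6 forces t > 0, and then √t + √6 > √6.
Hence |√t − √6| < |t − 6|/√6, which is < ε once |t − 6| < √6·ε.
Take δ = min(6, √6·ε). If 0 < |t − 6| < δ then t > 0 and |√t − √6| < |t − 6|/√6 < ε.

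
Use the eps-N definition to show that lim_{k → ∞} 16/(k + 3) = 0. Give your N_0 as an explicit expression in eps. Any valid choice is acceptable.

Let eps > 0 be given. For k ≥ 1, |16/(k + 3) − 0| = 16/(k + 3) ≤ 16/k.
We need 16/k < eps, i.e. k > 16/eps.
Take N_0 = 16/eps. If k > N_0 then |16/(k + 3)| ≤ 16/k < eps.

N_0 = 16/eps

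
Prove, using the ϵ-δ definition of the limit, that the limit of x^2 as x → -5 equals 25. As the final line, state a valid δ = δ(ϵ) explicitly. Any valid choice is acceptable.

Suppose ϵ > 0. We seek δ > 0 with 0 < |x + 5| < δ ⇒ |x^2 − 25| < ϵ.
Factor: x^2 − 25 = (x + 5)(x - 5), so |x^2 − 25| = |x + 5|·|x - 5|.
Impose δ ≤ 1 so that |x| < 6; then |x - 5| ≤ 11.
Hence |x^2 − 25| ≤ 11|x + 5|, which is < ϵ once |x + 5| < ϵ/11.
Take δ = min(1, ϵ/11). If 0 < |x + 5| < δ then both bounds hold and |x^2 − 25| ≤ 11|x + 5| < 11·(ϵ/11) = ϵ.

δ = min(1, ϵ/11)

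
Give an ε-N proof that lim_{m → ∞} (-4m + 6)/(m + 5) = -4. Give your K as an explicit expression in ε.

K = 26/ε

Fix ε > 0. For m ≥ 1, |(-4m + 6)/(m + 5) + 4| = |26|/((m + 5)) = 26/((m + 5)).
Since m + 5 ≥ m for m ≥ 1, this is ≤ 26/(m) = 26/m.
So |(-4m + 6)/(m + 5) + 4| < ε whenever m > 26/ε.
Take K = 26/ε. If m > K then |(-4m + 6)/(m + 5) + 4| ≤ 26/m < ε.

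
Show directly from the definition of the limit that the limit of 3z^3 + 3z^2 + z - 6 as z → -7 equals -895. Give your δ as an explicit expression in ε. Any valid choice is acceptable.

δ = min(1, ε/463)

Fix ε > 0. We want δ > 0 such that 0 < |z + 7| < δ implies |(3z^3 + 3z^2 + z - 6) + 895| < ε.
(3z^3 + 3z^2 + z - 6) + 895 = 3z^3 + 3z^2 + z + 889 = (z + 7)(3z^2 - 18z + 127).
So |(3z^3 + 3z^2 + z - 6) + 895| = |z + 7|·|3z^2 - 18z + 127|.
Require δ ≤ 1. Then |z + 7| < 1 gives |z| < 8, and by the triangle inequality |3z^2 - 18z + 127| ≤ 3·8^2 + 18·8 + 127 = 463.
Hence |(3z^3 + 3z^2 + z - 6) + 895| ≤ 463|z + 7| < ε provided |z + 7| < ε/463.
Take δ = min(1, ε/463). Then 0 < |z + 7| < δ gives both |z + 7| < 1 and |z + 7| < ε/463, so |(3z^3 + 3z^2 + z - 6) + 895| < ε.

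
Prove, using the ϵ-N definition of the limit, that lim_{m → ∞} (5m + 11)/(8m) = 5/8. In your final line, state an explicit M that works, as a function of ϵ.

M = (11/8)/ϵ

Let ϵ > 0. For m ≥ 1, |(5m + 11)/(8m) − (5/8)| = |88|/(8(8m)) = 88/(8(8m)).
Since 8m ≥ 8m for m ≥ 1, this is ≤ 88/(8·8m) = (11/8)/m.
So |(5m + 11)/(8m) − (5/8)| < ϵ whenever m > (11/8)/ϵ.
Take M = (11/8)/ϵ. If m > M then |(5m + 11)/(8m) − (5/8)| ≤ (11/8)/m < ϵ.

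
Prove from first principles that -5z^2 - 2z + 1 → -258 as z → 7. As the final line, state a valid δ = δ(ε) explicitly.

δ = min(1, ε/77)

Fix ε > 0. We want δ > 0 such that 0 < |z − 7| < δ implies |(-5z^2 - 2z + 1) + 258| < ε.
(-5z^2 - 2z + 1) + 258 = -5z^2 - 2z + 259 = (z − 7)(-5z - 37).
So |(-5z^2 - 2z + 1) + 258| = |z − 7|·|-5z - 37|.
Require δ ≤ 1. Then |z − 7| < 1 gives |z| < 8, and by the triangle inequality |-5z - 37| ≤ 5·8 + 37 = 77.
Hence |(-5z^2 - 2z + 1) + 258| ≤ 77|z − 7| < ε provided |z − 7| < ε/77.
Choosing δ = min(1, ε/77) ensures both conditions, hence |(-5z^2 - 2z + 1) + 258| < ε.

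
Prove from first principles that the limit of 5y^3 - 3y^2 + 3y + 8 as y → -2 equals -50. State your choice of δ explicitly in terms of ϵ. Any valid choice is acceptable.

δ = min(1, ϵ/113)

Let ϵ > 0. We want δ > 0 such that 0 < |y + 2| < δ implies |(5y^3 - 3y^2 + 3y + 8) + 50| < ϵ.
(5y^3 - 3y^2 + 3y + 8) + 50 = 5y^3 - 3y^2 + 3y + 58 = (y + 2)(5y^2 - 13y + 29).
So |(5y^3 - 3y^2 + 3y + 8) + 50| = |y + 2|·|5y^2 - 13y + 29|.
Assume first that |y + 2| < 1, so |y| < 3. Then |5y^2 - 13y + 29| ≤ 5·3^2 + 13·3 + 29 = 113.
Hence |(5y^3 - 3y^2 + 3y + 8) + 50| ≤ 113|y + 2| < ϵ provided |y + 2| < ϵ/113.
Choosing δ = min(1, ϵ/113) ensures both conditions, hence |(5y^3 - 3y^2 + 3y + 8) + 50| < ϵ.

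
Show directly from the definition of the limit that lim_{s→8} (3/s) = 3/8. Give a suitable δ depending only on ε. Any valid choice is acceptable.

δ = min(4, (32/3)ε)

Let ε > 0. We seek δ > 0 such that 0 < |s − 8| < δ implies |3/s − (3/8)| < ε.
|3/s − (3/8)| = 3·|8 − s|/(8·|s|) = 3|s − 8|/(8|s|).
Require δ ≤ 4 so that |s| > 8 − 4 = 4, hence 8|s| > 32.
Then |3/s − (3/8)| < 3|s − 8|/32, which is < ε when |s − 8| < (32/3)ε.
Take δ = min(4, (32/3)ε). Then 0 < |s − 8| < δ gives both |s − 8| < 4 and |s − 8| < (32/3)ε, so |3/s − (3/8)| < ε.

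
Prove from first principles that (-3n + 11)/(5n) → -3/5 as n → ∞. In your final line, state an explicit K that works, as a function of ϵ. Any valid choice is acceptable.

Fix ϵ > 0. For n ≥ 1, |(-3n + 11)/(5n) + 3/5| = |55|/(5(5n)) = 55/(5(5n)).
Since 5n ≥ 5n for n ≥ 1, this is ≤ 55/(5·5n) = (11/5)/n.
So |(-3n + 11)/(5n) + 3/5| < ϵ whenever n > (11/5)/ϵ.
Take K = (11/5)/ϵ. If n > K then |(-3n + 11)/(5n) + 3/5| ≤ (11/5)/n < ϵ.

K = (11/5)/ϵ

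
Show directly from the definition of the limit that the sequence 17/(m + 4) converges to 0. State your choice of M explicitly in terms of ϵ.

Suppose ϵ > 0. For m ≥ 1, |17/(m + 4) − 0| = 17/(m + 4) ≤ 17/m.
We need 17/m < ϵ, i.e. m > 17/ϵ.
Take M = 17/ϵ. If m > M then |17/(m + 4)| ≤ 17/m < ϵ.

M = 17/ϵ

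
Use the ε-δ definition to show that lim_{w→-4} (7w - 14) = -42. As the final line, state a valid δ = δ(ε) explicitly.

δ = ε/7

Suppose ε > 0. We need δ > 0 so that 0 < |w + 4| < δ implies |(7w - 14) + 42| < ε.
|(7w - 14) + 42| = |7w + 28| = 7|w + 4|.
Thus it suffices that |w + 4| < ε/7.
Take δ = ε/7. If 0 < |w + 4| < δ then |(7w - 14) + 42| = 7|w + 4| < 7·(ε/7) = ε.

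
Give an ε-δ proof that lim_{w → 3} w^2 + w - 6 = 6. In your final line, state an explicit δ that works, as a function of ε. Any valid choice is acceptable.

δ = min(1, ε/8)

Let ε > 0 be given. We want δ > 0 such that 0 < |w − 3| < δ implies |(w^2 + w - 6) − 6| < ε.
(w^2 + w - 6) − 6 = w^2 + w - 12 = (w − 3)(w + 4).
So |(w^2 + w - 6) − 6| = |w − 3|·|w + 4|.
Assume first that |w − 3| < 1, so |w| < 4. Then |w + 4| ≤ 4 + 4 = 8.
Hence |(w^2 + w - 6) − 6| ≤ 8|w − 3| < ε provided |w − 3| < ε/8.
Choosing δ = min(1, ε/8) ensures both conditions, hence |(w^2 + w - 6) − 6| < ε.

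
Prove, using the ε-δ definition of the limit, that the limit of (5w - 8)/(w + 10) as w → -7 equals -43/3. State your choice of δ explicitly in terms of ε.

δ = min(3/2, (9/116)ε)

Fix ε > 0. We want δ > 0 with 0 < |w + 7| < δ ⇒ |(5w - 8)/(w + 10) + 43/3| < ε.
Combining over a common denominator, (5w - 8)/(w + 10) + 43/3 = [(5w - 8)·3 − (-43)·(w + 10)] / [3·(w + 10)] = 58(w + 7) / (3(w + 10)).
So |(5w - 8)/(w + 10) + 43/3| = 58|w + 7| / (3·|w + 10|).
Restrict δ ≤ 3/2. Then |w + 7| < 3/2 gives |w + 10| = |(w + 7) + 3| ≥ 3 − 3/2 = 3/2.
Hence |(5w - 8)/(w + 10) + 43/3| < 58|w + 7|/(3·(3/2)) = (116/9)|w + 7|, which is < ε once |w + 7| < (9/116)ε.
Take δ = min(3/2, (9/116)ε). Then 0 < |w + 7| < δ forces both bounds, so |(5w - 8)/(w + 10) + 43/3| < ε.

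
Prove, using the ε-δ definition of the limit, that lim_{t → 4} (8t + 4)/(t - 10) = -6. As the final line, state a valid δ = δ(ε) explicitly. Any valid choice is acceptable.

Suppose ε > 0. We want δ > 0 with 0 < |t − 4| < δ ⇒ |(8t + 4)/(t - 10) + 6| < ε.
Combining over a common denominator, (8t + 4)/(t - 10) + 6 = [(8t + 4)·(-6) − 36·(t - 10)] / [(-6)·(t - 10)] = -84(t − 4) / ((-6)(t - 10)).
So |(8t + 4)/(t - 10) + 6| = 84|t − 4| / (6·|t − 10|).
Require δ ≤ 3, so |t − 10| ≥ |-6| − |t − 4| > 6 − 3 = 3.
Hence |(8t + 4)/(t - 10) + 6| < 84|t − 4|/(6·3) = (14/3)|t − 4|, which is < ε once |t − 4| < (3/14)ε.
Take δ = min(3, (3/14)ε). Then 0 < |t − 4| < δ forces both bounds, so |(8t + 4)/(t - 10) + 6| < ε.

δ = min(3, (3/14)ε)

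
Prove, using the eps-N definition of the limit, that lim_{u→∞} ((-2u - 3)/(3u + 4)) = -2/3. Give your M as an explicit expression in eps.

Let eps > 0 be given. We seek M > 0 such that u > M implies |(-2u - 3)/(3u + 4) + 2/3| < eps.
(-2u - 3)/(3u + 4) + 2/3 = (3(-2u - 3) − (-2)(3u + 4)) / (3(3u + 4)) = -1/(3(3u + 4)).
For u > 0 we have 3u + 4 > 3u, so |(-2u - 3)/(3u + 4) + 2/3| = 1/(3(3u + 4)) < 1/(3·3u) = (1/9)/u.
Thus |(-2u - 3)/(3u + 4) + 2/3| < eps whenever u > (1/9)/eps.
Take M = (1/9)/eps. If u > M then |(-2u - 3)/(3u + 4) + 2/3| < (1/9)/u < eps.

M = (1/9)/eps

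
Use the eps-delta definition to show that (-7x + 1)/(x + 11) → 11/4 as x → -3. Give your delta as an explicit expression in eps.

Let eps > 0 be given. We want delta > 0 with 0 < |x + 3| < delta ⇒ |(-7x + 1)/(x + 11) − (11/4)| < eps.
Combining over a common denominator, (-7x + 1)/(x + 11) − (11/4) = [(-7x + 1)·8 − 22·(x + 11)] / [8·(x + 11)] = -78(x + 3) / (8(x + 11)).
So |(-7x + 1)/(x + 11) − (11/4)| = 78|x + 3| / (8·|x + 11|).
Require delta ≤ 4, so |x + 11| ≥ |8| − |x + 3| > 8 − 4 = 4.
Hence |(-7x + 1)/(x + 11) − (11/4)| < 78|x + 3|/(8·4) = (39/16)|x + 3|, which is < eps once |x + 3| < (16/39)eps.
Take delta = min(4, (16/39)eps). Then 0 < |x + 3| < delta forces both bounds, so |(-7x + 1)/(x + 11) − (11/4)| < eps.

delta = min(4, (16/39)eps)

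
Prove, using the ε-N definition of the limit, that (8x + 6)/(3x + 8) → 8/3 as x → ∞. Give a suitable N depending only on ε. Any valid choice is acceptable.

Let ε > 0 be given. We seek N > 0 such that x > N implies |(8x + 6)/(3x + 8) − (8/3)| < ε.
(8x + 6)/(3x + 8) − (8/3) = (3(8x + 6) − 8(3x + 8)) / (3(3x + 8)) = -46/(3(3x + 8)).
For x > 0 we have 3x + 8 > 3x, so |(8x + 6)/(3x + 8) − (8/3)| = 46/(3(3x + 8)) < 46/(3·3x) = (46/9)/x.
Thus |(8x + 6)/(3x + 8) − (8/3)| < ε whenever x > (46/9)/ε.
Take N = (46/9)/ε. If x > N then |(8x + 6)/(3x + 8) − (8/3)| < (46/9)/x < ε.

N = (46/9)/ε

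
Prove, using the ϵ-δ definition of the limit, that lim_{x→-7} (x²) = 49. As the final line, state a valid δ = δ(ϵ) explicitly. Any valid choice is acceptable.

δ = min(1, ϵ/15)

Let ϵ > 0. We seek δ > 0 with 0 < |x + 7| < δ ⇒ |x² − 49| < ϵ.
Factor: x² − 49 = (x + 7)(x - 7), so |x² − 49| = |x + 7|·|x - 7|.
Restrict δ ≤ 1. Then |x + 7| < 1 gives |x| < 8, so by the triangle inequality |x - 7| ≤ 8 + 7 = 15.
Hence |x² − 49| ≤ 15|x + 7|, which is < ϵ once |x + 7| < ϵ/15.
Take δ = min(1, ϵ/15). If 0 < |x + 7| < δ then both bounds hold and |x² − 49| ≤ 15|x + 7| < 15·(ϵ/15) = ϵ.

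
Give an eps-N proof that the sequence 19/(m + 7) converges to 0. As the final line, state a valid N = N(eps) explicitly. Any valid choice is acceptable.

Fix eps > 0. For m ≥ 1, |19/(m + 7) − 0| = 19/(m + 7) ≤ 19/m.
We need 19/m < eps, i.e. m > 19/eps.
Take N = 19/eps. If m > N then |19/(m + 7)| ≤ 19/m < eps.

N = 19/eps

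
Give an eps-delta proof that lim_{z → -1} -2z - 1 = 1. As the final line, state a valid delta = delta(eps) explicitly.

Let eps > 0. We need delta > 0 so that 0 < |z + 1| < delta implies |(-2z - 1) − 1| < eps.
Since (-2z - 1) − 1 = -2(z + 1), we have |(-2z - 1) − 1| = 2|z + 1|.
Thus it suffices that |z + 1| < eps/2.
Take delta = eps/2. If 0 < |z + 1| < delta then |(-2z - 1) − 1| = 2|z + 1| < 2·(eps/2) = eps.

delta = eps/2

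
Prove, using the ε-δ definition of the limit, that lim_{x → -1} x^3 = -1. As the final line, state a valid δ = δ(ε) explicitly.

Fix ε > 0. We seek δ > 0 with 0 < |x + 1| < δ ⇒ |x^3 + 1| < ε.
Factor: x^3 + 1 = (x + 1)(x^2 - x + 1), so |x^3 + 1| = |x + 1|·|x^2 - x + 1|.
Restrict δ ≤ 2. Then |x + 1| < 2 gives |x| < 3, so by the triangle inequality |x^2 - x + 1| ≤ 3^2 + 3 + 1 = 13.
Hence |x^3 + 1| ≤ 13|x + 1|, which is < ε once |x + 1| < ε/13.
Take δ = min(2, ε/13). If 0 < |x + 1| < δ then both bounds hold and |x^3 + 1| ≤ 13|x + 1| < 13·(ε/13) = ε.

δ = min(2, ε/13)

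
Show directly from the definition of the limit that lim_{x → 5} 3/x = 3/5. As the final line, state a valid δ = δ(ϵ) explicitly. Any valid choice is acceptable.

δ = min(5/2, (25/6)ϵ)

Let ϵ > 0 be given. We seek δ > 0 such that 0 < |x − 5| < δ implies |3/x − (3/5)| < ϵ.
|3/x − (3/5)| = 3·|5 − x|/(5·|x|) = 3|x − 5|/(5|x|).
Restrict δ ≤ 5/2. Then |x − 5| < 5/2 gives |x| > 5/2, so 5|x| > 25/2.
Then |3/x − (3/5)| < 3|x − 5|/(25/2), which is < ϵ when |x − 5| < (25/6)ϵ.
Take δ = min(5/2, (25/6)ϵ). Then 0 < |x − 5| < δ gives both |x − 5| < 5/2 and |x − 5| < (25/6)ϵ, so |3/x − (3/5)| < ϵ.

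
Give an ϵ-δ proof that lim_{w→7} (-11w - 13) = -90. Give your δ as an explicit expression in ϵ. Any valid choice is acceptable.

δ = ϵ/11

Fix ϵ > 0. We need δ > 0 so that 0 < |w − 7| < δ implies |(-11w - 13) + 90| < ϵ.
|(-11w - 13) + 90| = |-11w + 77| = 11|w − 7|.
Thus it suffices that |w − 7| < ϵ/11.
Choosing δ = ϵ/11 gives |(-11w - 13) + 90| = 11|w − 7| < ϵ whenever |w − 7| < δ.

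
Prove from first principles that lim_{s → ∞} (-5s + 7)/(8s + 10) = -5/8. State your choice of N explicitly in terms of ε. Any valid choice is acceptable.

N = (53/32)/ε

Suppose ε > 0. We seek N > 0 such that s > N implies |(-5s + 7)/(8s + 10) + 5/8| < ε.
(-5s + 7)/(8s + 10) + 5/8 = (8(-5s + 7) − (-5)(8s + 10)) / (8(8s + 10)) = 106/(8(8s + 10)).
For s > 0 we have 8s + 10 > 8s, so |(-5s + 7)/(8s + 10) + 5/8| = 106/(8(8s + 10)) < 106/(8·8s) = (53/32)/s.
Thus |(-5s + 7)/(8s + 10) + 5/8| < ε whenever s > (53/32)/ε.
Take N = (53/32)/ε. If s > N then |(-5s + 7)/(8s + 10) + 5/8| < (53/32)/s < ε.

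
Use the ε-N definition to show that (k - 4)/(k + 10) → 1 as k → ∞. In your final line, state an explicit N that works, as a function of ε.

N = 14/ε

Let ε > 0 be given. For k ≥ 1, |(k - 4)/(k + 10) − 1| = |-14|/((k + 10)) = 14/((k + 10)).
Since k + 10 ≥ k for k ≥ 1, this is ≤ 14/(k) = 14/k.
So |(k - 4)/(k + 10) − 1| < ε whenever k > 14/ε.
Take N = 14/ε. If k > N then |(k - 4)/(k + 10) − 1| ≤ 14/k < ε.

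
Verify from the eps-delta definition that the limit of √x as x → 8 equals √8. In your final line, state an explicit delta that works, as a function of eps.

Let eps > 0. We want delta > 0 such that 0 < |x − 8| < delta implies |√x − √8| < eps.
Rationalise: √x − √8 = (x − 8)/(√x + √8), so |√x − √8| = |x − 8|/(√x + √8).
Restrict delta ≤ 8 so that |x − 8| < 8 forces x > 0, and then √x + √8 > √8.
Hence |√x − √8| < |x − 8|/√8, which is < eps once |x − 8| < √8·eps.
Take delta = min(8, √8·eps). If 0 < |x − 8| < delta then x > 0 and |√x − √8| < |x − 8|/√8 < eps.

delta = min(8, √8·eps)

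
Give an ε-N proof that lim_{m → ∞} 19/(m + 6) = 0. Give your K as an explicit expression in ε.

Fix ε > 0. For m ≥ 1, |19/(m + 6) − 0| = 19/(m + 6) ≤ 19/m.
We need 19/m < ε, i.e. m > 19/ε.
Take K = 19/ε. If m > K then |19/(m + 6)| ≤ 19/m < ε.

K = 19/ε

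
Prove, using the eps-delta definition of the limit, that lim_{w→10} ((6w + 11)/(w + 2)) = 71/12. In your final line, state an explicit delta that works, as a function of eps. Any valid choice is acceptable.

Let eps > 0. We want delta > 0 with 0 < |w − 10| < delta ⇒ |(6w + 11)/(w + 2) − (71/12)| < eps.
Combining over a common denominator, (6w + 11)/(w + 2) − (71/12) = [(6w + 11)·12 − 71·(w + 2)] / [12·(w + 2)] = 1(w − 10) / (12(w + 2)).
So |(6w + 11)/(w + 2) − (71/12)| = |w − 10| / (12·|w + 2|).
Restrict delta ≤ 6. Then |w − 10| < 6 gives |w + 2| = |(w − 10) + 12| ≥ 12 − 6 = 6.
Hence |(6w + 11)/(w + 2) − (71/12)| < |w − 10|/(12·6) = (1/72)|w − 10|, which is < eps once |w − 10| < 72eps.
Take delta = min(6, 72eps). Then 0 < |w − 10| < delta forces both bounds, so |(6w + 11)/(w + 2) − (71/12)| < eps.

delta = min(6, 72eps)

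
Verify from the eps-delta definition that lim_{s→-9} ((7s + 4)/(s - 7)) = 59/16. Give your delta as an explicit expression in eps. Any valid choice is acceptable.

delta = min(8, (128/53)eps)

Suppose eps > 0. We want delta > 0 with 0 < |s + 9| < delta ⇒ |(7s + 4)/(s - 7) − (59/16)| < eps.
Combining over a common denominator, (7s + 4)/(s - 7) − (59/16) = [(7s + 4)·(-16) − (-59)·(s - 7)] / [(-16)·(s - 7)] = -53(s + 9) / ((-16)(s - 7)).
So |(7s + 4)/(s - 7) − (59/16)| = 53|s + 9| / (16·|s − 7|).
Restrict delta ≤ 8. Then |s + 9| < 8 gives |s − 7| = |(s + 9) + (-16)| ≥ 16 − 8 = 8.
Hence |(7s + 4)/(s - 7) − (59/16)| < 53|s + 9|/(16·8) = (53/128)|s + 9|, which is < eps once |s + 9| < (128/53)eps.
Take delta = min(8, (128/53)eps). Then 0 < |s + 9| < delta forces both bounds, so |(7s + 4)/(s - 7) − (59/16)| < eps.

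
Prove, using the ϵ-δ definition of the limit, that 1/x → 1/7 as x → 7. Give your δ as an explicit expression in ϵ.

δ = min(7/2, (49/2)ϵ)

Let ϵ > 0 be given. We seek δ > 0 such that 0 < |x − 7| < δ implies |1/x − (1/7)| < ϵ.
|1/x − (1/7)| = |7 − x|/(7·|x|) = |x − 7|/(7|x|).
Restrict δ ≤ 7/2. Then |x − 7| < 7/2 gives |x| > 7/2, so 7|x| > 49/2.
Then |1/x − (1/7)| < |x − 7|/(49/2), which is < ϵ when |x − 7| < (49/2)ϵ.
Take δ = min(7/2, (49/2)ϵ). Then 0 < |x − 7| < δ gives both |x − 7| < 7/2 and |x − 7| < (49/2)ϵ, so |1/x − (1/7)| < ϵ.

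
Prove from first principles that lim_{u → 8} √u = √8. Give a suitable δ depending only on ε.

δ = min(8, √8·ε)

Let ε > 0 be given. We want δ > 0 such that 0 < |u − 8| < δ implies |√u − √8| < ε.
Multiplying by the conjugate, |√u − √8| = |u − 8|/(√u + √8).
Restrict δ ≤ 8 so that |u − 8| < 8 forces u > 0, and then √u + √8 > √8.
Hence |√u − √8| < |u − 8|/√8, which is < ε once |u − 8| < √8·ε.
Take δ = min(8, √8·ε). If 0 < |u − 8| < δ then u > 0 and |√u − √8| < |u − 8|/√8 < ε.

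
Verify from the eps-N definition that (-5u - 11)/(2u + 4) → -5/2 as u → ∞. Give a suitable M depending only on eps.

Let eps > 0. We seek M > 0 such that u > M implies |(-5u - 11)/(2u + 4) + 5/2| < eps.
(-5u - 11)/(2u + 4) + 5/2 = (2(-5u - 11) − (-5)(2u + 4)) / (2(2u + 4)) = -2/(2(2u + 4)).
For u > 0 we have 2u + 4 > 2u, so |(-5u - 11)/(2u + 4) + 5/2| = 2/(2(2u + 4)) < 2/(2·2u) = (1/2)/u.
Thus |(-5u - 11)/(2u + 4) + 5/2| < eps whenever u > (1/2)/eps.
Take M = (1/2)/eps. If u > M then |(-5u - 11)/(2u + 4) + 5/2| < (1/2)/u < eps.

M = (1/2)/eps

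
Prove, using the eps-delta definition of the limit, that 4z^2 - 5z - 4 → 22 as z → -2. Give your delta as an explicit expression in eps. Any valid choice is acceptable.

delta = min(1, eps/25)

Suppose eps > 0. We want delta > 0 such that 0 < |z + 2| < delta implies |(4z^2 - 5z - 4) − 22| < eps.
(4z^2 - 5z - 4) − 22 = 4z^2 - 5z - 26 = (z + 2)(4z - 13).
So |(4z^2 - 5z - 4) − 22| = |z + 2|·|4z - 13|.
Require delta ≤ 1. Then |z + 2| < 1 gives |z| < 3, and by the triangle inequality |4z - 13| ≤ 4·3 + 13 = 25.
Hence |(4z^2 - 5z - 4) − 22| ≤ 25|z + 2| < eps provided |z + 2| < eps/25.
Take delta = min(1, eps/25). Then 0 < |z + 2| < delta gives both |z + 2| < 1 and |z + 2| < eps/25, so |(4z^2 - 5z - 4) − 22| < eps.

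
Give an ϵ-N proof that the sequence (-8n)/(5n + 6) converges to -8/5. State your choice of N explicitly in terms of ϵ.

N = (48/25)/ϵ

Suppose ϵ > 0. For n ≥ 1, |(-8n)/(5n + 6) + 8/5| = |48|/(5(5n + 6)) = 48/(5(5n + 6)).
Since 5n + 6 ≥ 5n for n ≥ 1, this is ≤ 48/(5·5n) = (48/25)/n.
So |(-8n)/(5n + 6) + 8/5| < ϵ whenever n > (48/25)/ϵ.
Take N = (48/25)/ϵ. If n > N then |(-8n)/(5n + 6) + 8/5| ≤ (48/25)/n < ϵ.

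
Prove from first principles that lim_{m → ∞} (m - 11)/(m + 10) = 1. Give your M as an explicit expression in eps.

M = 21/eps

Suppose eps > 0. For m ≥ 1, |(m - 11)/(m + 10) − 1| = |-21|/((m + 10)) = 21/((m + 10)).
Since m + 10 ≥ m for m ≥ 1, this is ≤ 21/(m) = 21/m.
So |(m - 11)/(m + 10) − 1| < eps whenever m > 21/eps.
Take M = 21/eps. If m > M then |(m - 11)/(m + 10) − 1| ≤ 21/m < eps.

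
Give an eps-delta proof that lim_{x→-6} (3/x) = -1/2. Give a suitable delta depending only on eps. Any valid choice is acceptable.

delta = min(3, 6eps)

Suppose eps > 0. We seek delta > 0 such that 0 < |x + 6| < delta implies |3/x + 1/2| < eps.
|3/x + 1/2| = 3·|-6 − x|/(6·|x|) = 3|x + 6|/(6|x|).
Require delta ≤ 3 so that |x| > 6 − 3 = 3, hence 6|x| > 18.
Then |3/x + 1/2| < 3|x + 6|/18, which is < eps when |x + 6| < 6eps.
Take delta = min(3, 6eps). Then 0 < |x + 6| < delta gives both |x + 6| < 3 and |x + 6| < 6eps, so |3/x + 1/2| < eps.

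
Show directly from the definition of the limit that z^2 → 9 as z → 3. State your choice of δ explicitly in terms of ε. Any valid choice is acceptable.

Suppose ε > 0. We seek δ > 0 with 0 < |z − 3| < δ ⇒ |z^2 − 9| < ε.
Factor: z^2 − 9 = (z − 3)(z + 3), so |z^2 − 9| = |z − 3|·|z + 3|.
Impose δ ≤ 1 so that |z| < 4; then |z + 3| ≤ 7.
Hence |z^2 − 9| ≤ 7|z − 3|, which is < ε once |z − 3| < ε/7.
Take δ = min(1, ε/7). If 0 < |z − 3| < δ then both bounds hold and |z^2 − 9| ≤ 7|z − 3| < 7·(ε/7) = ε.

δ = min(1, ε/7)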